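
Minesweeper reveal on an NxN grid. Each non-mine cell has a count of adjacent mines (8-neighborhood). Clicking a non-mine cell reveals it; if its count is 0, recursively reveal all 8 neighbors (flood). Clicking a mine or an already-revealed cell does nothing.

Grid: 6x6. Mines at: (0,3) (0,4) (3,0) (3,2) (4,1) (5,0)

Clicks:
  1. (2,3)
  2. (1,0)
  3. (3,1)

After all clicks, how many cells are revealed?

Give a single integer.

Click 1 (2,3) count=1: revealed 1 new [(2,3)] -> total=1
Click 2 (1,0) count=0: revealed 9 new [(0,0) (0,1) (0,2) (1,0) (1,1) (1,2) (2,0) (2,1) (2,2)] -> total=10
Click 3 (3,1) count=3: revealed 1 new [(3,1)] -> total=11

Answer: 11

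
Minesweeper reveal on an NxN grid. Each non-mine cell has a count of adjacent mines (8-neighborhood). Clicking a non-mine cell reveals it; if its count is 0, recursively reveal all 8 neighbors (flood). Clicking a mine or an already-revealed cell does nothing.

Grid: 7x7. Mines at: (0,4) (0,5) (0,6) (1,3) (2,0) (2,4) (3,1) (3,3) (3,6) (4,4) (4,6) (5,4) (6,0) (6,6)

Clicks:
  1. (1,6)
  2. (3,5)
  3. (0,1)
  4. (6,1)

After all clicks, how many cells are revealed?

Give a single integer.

Answer: 9

Derivation:
Click 1 (1,6) count=2: revealed 1 new [(1,6)] -> total=1
Click 2 (3,5) count=4: revealed 1 new [(3,5)] -> total=2
Click 3 (0,1) count=0: revealed 6 new [(0,0) (0,1) (0,2) (1,0) (1,1) (1,2)] -> total=8
Click 4 (6,1) count=1: revealed 1 new [(6,1)] -> total=9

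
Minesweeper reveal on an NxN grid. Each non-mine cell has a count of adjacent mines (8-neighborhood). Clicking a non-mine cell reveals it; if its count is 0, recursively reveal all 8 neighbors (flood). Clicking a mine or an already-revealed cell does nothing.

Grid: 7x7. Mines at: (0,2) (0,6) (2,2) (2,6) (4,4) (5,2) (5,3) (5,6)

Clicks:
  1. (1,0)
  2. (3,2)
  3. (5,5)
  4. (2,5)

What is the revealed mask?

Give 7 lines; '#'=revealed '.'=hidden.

Answer: ##.....
##.....
##...#.
###....
##.....
##...#.
##.....

Derivation:
Click 1 (1,0) count=0: revealed 14 new [(0,0) (0,1) (1,0) (1,1) (2,0) (2,1) (3,0) (3,1) (4,0) (4,1) (5,0) (5,1) (6,0) (6,1)] -> total=14
Click 2 (3,2) count=1: revealed 1 new [(3,2)] -> total=15
Click 3 (5,5) count=2: revealed 1 new [(5,5)] -> total=16
Click 4 (2,5) count=1: revealed 1 new [(2,5)] -> total=17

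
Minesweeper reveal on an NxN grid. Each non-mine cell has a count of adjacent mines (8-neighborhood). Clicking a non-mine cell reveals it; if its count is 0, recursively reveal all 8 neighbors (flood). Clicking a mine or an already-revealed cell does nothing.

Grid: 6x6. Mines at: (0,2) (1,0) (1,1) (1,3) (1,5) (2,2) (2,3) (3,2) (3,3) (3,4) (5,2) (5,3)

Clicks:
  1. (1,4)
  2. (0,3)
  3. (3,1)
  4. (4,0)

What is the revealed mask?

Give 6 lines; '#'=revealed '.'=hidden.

Click 1 (1,4) count=3: revealed 1 new [(1,4)] -> total=1
Click 2 (0,3) count=2: revealed 1 new [(0,3)] -> total=2
Click 3 (3,1) count=2: revealed 1 new [(3,1)] -> total=3
Click 4 (4,0) count=0: revealed 7 new [(2,0) (2,1) (3,0) (4,0) (4,1) (5,0) (5,1)] -> total=10

Answer: ...#..
....#.
##....
##....
##....
##....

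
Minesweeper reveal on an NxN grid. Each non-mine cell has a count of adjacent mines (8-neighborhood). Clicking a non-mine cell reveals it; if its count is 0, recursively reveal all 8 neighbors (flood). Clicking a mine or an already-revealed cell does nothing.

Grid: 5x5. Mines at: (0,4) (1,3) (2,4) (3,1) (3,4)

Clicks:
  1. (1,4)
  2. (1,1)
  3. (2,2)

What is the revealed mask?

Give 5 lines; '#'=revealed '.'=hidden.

Answer: ###..
###.#
###..
.....
.....

Derivation:
Click 1 (1,4) count=3: revealed 1 new [(1,4)] -> total=1
Click 2 (1,1) count=0: revealed 9 new [(0,0) (0,1) (0,2) (1,0) (1,1) (1,2) (2,0) (2,1) (2,2)] -> total=10
Click 3 (2,2) count=2: revealed 0 new [(none)] -> total=10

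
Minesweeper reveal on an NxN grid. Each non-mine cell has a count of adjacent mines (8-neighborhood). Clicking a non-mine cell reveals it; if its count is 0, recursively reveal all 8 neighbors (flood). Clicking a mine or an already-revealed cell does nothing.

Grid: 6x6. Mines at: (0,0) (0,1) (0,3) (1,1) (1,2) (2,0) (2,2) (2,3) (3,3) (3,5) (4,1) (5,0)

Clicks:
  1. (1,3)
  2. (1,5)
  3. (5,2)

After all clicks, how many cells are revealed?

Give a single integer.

Click 1 (1,3) count=4: revealed 1 new [(1,3)] -> total=1
Click 2 (1,5) count=0: revealed 6 new [(0,4) (0,5) (1,4) (1,5) (2,4) (2,5)] -> total=7
Click 3 (5,2) count=1: revealed 1 new [(5,2)] -> total=8

Answer: 8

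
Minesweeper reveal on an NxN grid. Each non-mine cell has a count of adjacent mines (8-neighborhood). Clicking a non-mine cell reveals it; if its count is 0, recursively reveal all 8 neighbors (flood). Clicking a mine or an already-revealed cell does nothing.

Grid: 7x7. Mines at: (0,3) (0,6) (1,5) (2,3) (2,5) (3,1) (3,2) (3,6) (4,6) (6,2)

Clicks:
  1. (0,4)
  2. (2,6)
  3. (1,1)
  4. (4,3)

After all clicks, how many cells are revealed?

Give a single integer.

Answer: 12

Derivation:
Click 1 (0,4) count=2: revealed 1 new [(0,4)] -> total=1
Click 2 (2,6) count=3: revealed 1 new [(2,6)] -> total=2
Click 3 (1,1) count=0: revealed 9 new [(0,0) (0,1) (0,2) (1,0) (1,1) (1,2) (2,0) (2,1) (2,2)] -> total=11
Click 4 (4,3) count=1: revealed 1 new [(4,3)] -> total=12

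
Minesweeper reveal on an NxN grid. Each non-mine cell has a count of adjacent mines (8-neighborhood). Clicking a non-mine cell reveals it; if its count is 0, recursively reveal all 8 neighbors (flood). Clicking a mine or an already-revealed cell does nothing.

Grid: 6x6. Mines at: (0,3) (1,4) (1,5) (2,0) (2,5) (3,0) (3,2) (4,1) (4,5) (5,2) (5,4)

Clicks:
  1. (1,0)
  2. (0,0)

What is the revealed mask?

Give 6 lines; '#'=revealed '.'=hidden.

Click 1 (1,0) count=1: revealed 1 new [(1,0)] -> total=1
Click 2 (0,0) count=0: revealed 5 new [(0,0) (0,1) (0,2) (1,1) (1,2)] -> total=6

Answer: ###...
###...
......
......
......
......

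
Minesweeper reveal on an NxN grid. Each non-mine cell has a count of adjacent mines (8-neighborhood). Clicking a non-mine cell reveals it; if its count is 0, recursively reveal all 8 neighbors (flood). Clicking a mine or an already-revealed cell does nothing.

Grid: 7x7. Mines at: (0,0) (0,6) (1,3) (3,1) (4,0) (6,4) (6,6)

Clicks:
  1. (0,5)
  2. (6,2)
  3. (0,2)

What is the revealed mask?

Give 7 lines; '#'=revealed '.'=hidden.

Answer: ..#..#.
....###
..#####
..#####
.######
#######
####...

Derivation:
Click 1 (0,5) count=1: revealed 1 new [(0,5)] -> total=1
Click 2 (6,2) count=0: revealed 30 new [(1,4) (1,5) (1,6) (2,2) (2,3) (2,4) (2,5) (2,6) (3,2) (3,3) (3,4) (3,5) (3,6) (4,1) (4,2) (4,3) (4,4) (4,5) (4,6) (5,0) (5,1) (5,2) (5,3) (5,4) (5,5) (5,6) (6,0) (6,1) (6,2) (6,3)] -> total=31
Click 3 (0,2) count=1: revealed 1 new [(0,2)] -> total=32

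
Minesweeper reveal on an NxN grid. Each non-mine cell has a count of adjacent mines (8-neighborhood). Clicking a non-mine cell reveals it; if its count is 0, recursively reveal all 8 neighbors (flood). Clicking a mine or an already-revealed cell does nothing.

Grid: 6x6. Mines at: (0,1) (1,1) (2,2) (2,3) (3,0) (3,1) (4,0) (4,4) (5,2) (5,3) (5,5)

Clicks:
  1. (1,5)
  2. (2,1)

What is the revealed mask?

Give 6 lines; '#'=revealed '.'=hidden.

Click 1 (1,5) count=0: revealed 12 new [(0,2) (0,3) (0,4) (0,5) (1,2) (1,3) (1,4) (1,5) (2,4) (2,5) (3,4) (3,5)] -> total=12
Click 2 (2,1) count=4: revealed 1 new [(2,1)] -> total=13

Answer: ..####
..####
.#..##
....##
......
......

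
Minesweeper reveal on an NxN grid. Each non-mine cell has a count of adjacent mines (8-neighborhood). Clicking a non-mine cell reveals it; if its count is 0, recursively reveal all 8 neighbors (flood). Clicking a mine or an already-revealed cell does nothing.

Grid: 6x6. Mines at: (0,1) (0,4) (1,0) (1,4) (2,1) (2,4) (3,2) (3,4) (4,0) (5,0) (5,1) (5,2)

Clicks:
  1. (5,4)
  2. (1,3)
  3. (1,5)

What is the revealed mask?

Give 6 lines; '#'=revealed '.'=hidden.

Answer: ......
...#.#
......
......
...###
...###

Derivation:
Click 1 (5,4) count=0: revealed 6 new [(4,3) (4,4) (4,5) (5,3) (5,4) (5,5)] -> total=6
Click 2 (1,3) count=3: revealed 1 new [(1,3)] -> total=7
Click 3 (1,5) count=3: revealed 1 new [(1,5)] -> total=8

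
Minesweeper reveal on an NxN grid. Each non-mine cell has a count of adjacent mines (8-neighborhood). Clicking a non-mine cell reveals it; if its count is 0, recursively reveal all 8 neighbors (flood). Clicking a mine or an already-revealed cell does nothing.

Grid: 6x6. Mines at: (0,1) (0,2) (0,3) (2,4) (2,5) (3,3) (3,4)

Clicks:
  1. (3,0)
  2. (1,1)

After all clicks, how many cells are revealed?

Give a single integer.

Answer: 21

Derivation:
Click 1 (3,0) count=0: revealed 21 new [(1,0) (1,1) (1,2) (2,0) (2,1) (2,2) (3,0) (3,1) (3,2) (4,0) (4,1) (4,2) (4,3) (4,4) (4,5) (5,0) (5,1) (5,2) (5,3) (5,4) (5,5)] -> total=21
Click 2 (1,1) count=2: revealed 0 new [(none)] -> total=21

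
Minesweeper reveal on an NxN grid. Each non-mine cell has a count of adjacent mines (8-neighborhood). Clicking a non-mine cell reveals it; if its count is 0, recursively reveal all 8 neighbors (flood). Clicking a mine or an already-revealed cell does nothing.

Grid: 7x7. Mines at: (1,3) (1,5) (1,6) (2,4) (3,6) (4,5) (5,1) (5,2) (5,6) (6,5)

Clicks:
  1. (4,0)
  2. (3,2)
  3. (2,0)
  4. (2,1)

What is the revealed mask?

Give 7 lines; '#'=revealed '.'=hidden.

Answer: ###....
###....
####...
####...
####...
.......
.......

Derivation:
Click 1 (4,0) count=1: revealed 1 new [(4,0)] -> total=1
Click 2 (3,2) count=0: revealed 17 new [(0,0) (0,1) (0,2) (1,0) (1,1) (1,2) (2,0) (2,1) (2,2) (2,3) (3,0) (3,1) (3,2) (3,3) (4,1) (4,2) (4,3)] -> total=18
Click 3 (2,0) count=0: revealed 0 new [(none)] -> total=18
Click 4 (2,1) count=0: revealed 0 new [(none)] -> total=18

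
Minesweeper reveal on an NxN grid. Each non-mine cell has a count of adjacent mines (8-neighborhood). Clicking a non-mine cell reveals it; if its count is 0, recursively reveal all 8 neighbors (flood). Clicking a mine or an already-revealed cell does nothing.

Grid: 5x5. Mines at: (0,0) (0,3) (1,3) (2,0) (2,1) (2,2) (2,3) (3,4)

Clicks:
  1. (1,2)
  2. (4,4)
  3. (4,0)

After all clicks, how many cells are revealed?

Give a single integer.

Click 1 (1,2) count=5: revealed 1 new [(1,2)] -> total=1
Click 2 (4,4) count=1: revealed 1 new [(4,4)] -> total=2
Click 3 (4,0) count=0: revealed 8 new [(3,0) (3,1) (3,2) (3,3) (4,0) (4,1) (4,2) (4,3)] -> total=10

Answer: 10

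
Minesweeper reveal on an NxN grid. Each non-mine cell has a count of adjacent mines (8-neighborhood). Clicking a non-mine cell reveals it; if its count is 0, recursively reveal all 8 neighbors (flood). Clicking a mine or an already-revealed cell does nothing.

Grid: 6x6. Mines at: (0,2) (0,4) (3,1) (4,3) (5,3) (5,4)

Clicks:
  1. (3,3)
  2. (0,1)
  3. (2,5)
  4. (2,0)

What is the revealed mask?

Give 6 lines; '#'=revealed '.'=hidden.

Answer: .#....
..####
#.####
..####
....##
......

Derivation:
Click 1 (3,3) count=1: revealed 1 new [(3,3)] -> total=1
Click 2 (0,1) count=1: revealed 1 new [(0,1)] -> total=2
Click 3 (2,5) count=0: revealed 13 new [(1,2) (1,3) (1,4) (1,5) (2,2) (2,3) (2,4) (2,5) (3,2) (3,4) (3,5) (4,4) (4,5)] -> total=15
Click 4 (2,0) count=1: revealed 1 new [(2,0)] -> total=16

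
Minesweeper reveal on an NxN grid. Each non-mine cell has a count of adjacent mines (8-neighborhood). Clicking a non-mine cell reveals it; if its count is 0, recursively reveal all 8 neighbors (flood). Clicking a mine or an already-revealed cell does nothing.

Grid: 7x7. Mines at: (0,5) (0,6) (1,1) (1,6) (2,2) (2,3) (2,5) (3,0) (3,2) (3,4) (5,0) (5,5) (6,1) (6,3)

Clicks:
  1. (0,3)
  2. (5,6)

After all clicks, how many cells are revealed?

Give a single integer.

Answer: 7

Derivation:
Click 1 (0,3) count=0: revealed 6 new [(0,2) (0,3) (0,4) (1,2) (1,3) (1,4)] -> total=6
Click 2 (5,6) count=1: revealed 1 new [(5,6)] -> total=7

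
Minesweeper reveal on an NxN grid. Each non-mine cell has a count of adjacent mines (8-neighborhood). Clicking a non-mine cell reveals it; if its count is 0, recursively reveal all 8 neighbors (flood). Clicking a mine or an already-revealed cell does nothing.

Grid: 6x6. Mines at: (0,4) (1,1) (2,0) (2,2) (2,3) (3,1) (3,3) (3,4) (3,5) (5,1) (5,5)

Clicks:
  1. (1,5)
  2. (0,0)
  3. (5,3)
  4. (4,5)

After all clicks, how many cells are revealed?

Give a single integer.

Answer: 9

Derivation:
Click 1 (1,5) count=1: revealed 1 new [(1,5)] -> total=1
Click 2 (0,0) count=1: revealed 1 new [(0,0)] -> total=2
Click 3 (5,3) count=0: revealed 6 new [(4,2) (4,3) (4,4) (5,2) (5,3) (5,4)] -> total=8
Click 4 (4,5) count=3: revealed 1 new [(4,5)] -> total=9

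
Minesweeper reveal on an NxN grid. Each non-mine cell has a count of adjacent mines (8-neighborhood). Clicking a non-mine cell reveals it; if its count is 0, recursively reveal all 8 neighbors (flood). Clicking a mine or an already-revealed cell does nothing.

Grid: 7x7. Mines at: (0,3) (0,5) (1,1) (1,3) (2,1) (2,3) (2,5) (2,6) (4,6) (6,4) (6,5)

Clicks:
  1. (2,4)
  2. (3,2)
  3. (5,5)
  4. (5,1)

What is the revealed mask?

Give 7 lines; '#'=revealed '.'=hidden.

Click 1 (2,4) count=3: revealed 1 new [(2,4)] -> total=1
Click 2 (3,2) count=2: revealed 1 new [(3,2)] -> total=2
Click 3 (5,5) count=3: revealed 1 new [(5,5)] -> total=3
Click 4 (5,1) count=0: revealed 20 new [(3,0) (3,1) (3,3) (3,4) (3,5) (4,0) (4,1) (4,2) (4,3) (4,4) (4,5) (5,0) (5,1) (5,2) (5,3) (5,4) (6,0) (6,1) (6,2) (6,3)] -> total=23

Answer: .......
.......
....#..
######.
######.
######.
####...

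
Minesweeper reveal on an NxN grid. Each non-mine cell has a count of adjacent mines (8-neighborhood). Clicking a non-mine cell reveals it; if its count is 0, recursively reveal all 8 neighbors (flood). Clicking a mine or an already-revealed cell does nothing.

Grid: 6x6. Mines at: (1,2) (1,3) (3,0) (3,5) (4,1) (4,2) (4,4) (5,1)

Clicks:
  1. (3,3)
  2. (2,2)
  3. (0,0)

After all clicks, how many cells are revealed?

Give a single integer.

Click 1 (3,3) count=2: revealed 1 new [(3,3)] -> total=1
Click 2 (2,2) count=2: revealed 1 new [(2,2)] -> total=2
Click 3 (0,0) count=0: revealed 6 new [(0,0) (0,1) (1,0) (1,1) (2,0) (2,1)] -> total=8

Answer: 8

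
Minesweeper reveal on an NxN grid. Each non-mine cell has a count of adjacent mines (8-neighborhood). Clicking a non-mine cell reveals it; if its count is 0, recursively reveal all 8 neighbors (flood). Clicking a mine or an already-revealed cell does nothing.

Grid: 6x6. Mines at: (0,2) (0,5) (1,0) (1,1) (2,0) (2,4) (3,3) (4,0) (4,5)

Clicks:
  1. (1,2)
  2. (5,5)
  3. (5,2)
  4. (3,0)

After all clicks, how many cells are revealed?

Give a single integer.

Click 1 (1,2) count=2: revealed 1 new [(1,2)] -> total=1
Click 2 (5,5) count=1: revealed 1 new [(5,5)] -> total=2
Click 3 (5,2) count=0: revealed 8 new [(4,1) (4,2) (4,3) (4,4) (5,1) (5,2) (5,3) (5,4)] -> total=10
Click 4 (3,0) count=2: revealed 1 new [(3,0)] -> total=11

Answer: 11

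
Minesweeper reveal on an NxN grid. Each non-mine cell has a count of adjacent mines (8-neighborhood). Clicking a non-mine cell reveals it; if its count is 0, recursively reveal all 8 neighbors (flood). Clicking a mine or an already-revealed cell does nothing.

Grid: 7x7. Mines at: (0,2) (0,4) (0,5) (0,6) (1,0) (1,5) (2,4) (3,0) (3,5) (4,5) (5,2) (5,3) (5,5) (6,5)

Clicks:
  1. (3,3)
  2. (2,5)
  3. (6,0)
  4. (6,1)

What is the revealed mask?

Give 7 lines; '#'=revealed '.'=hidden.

Click 1 (3,3) count=1: revealed 1 new [(3,3)] -> total=1
Click 2 (2,5) count=3: revealed 1 new [(2,5)] -> total=2
Click 3 (6,0) count=0: revealed 6 new [(4,0) (4,1) (5,0) (5,1) (6,0) (6,1)] -> total=8
Click 4 (6,1) count=1: revealed 0 new [(none)] -> total=8

Answer: .......
.......
.....#.
...#...
##.....
##.....
##.....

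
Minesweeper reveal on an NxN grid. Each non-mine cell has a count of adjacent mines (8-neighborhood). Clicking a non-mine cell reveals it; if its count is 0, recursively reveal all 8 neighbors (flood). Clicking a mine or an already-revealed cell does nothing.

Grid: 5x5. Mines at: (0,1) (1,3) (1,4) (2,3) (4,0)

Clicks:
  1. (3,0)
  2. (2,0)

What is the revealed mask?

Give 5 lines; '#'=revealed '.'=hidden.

Click 1 (3,0) count=1: revealed 1 new [(3,0)] -> total=1
Click 2 (2,0) count=0: revealed 8 new [(1,0) (1,1) (1,2) (2,0) (2,1) (2,2) (3,1) (3,2)] -> total=9

Answer: .....
###..
###..
###..
.....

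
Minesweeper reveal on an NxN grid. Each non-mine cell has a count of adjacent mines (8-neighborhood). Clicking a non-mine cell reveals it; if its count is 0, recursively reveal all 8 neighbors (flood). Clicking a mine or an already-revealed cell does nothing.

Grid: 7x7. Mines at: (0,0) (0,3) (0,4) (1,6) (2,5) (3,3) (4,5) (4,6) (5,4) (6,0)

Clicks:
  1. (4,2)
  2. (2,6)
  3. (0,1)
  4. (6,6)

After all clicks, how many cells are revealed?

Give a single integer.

Click 1 (4,2) count=1: revealed 1 new [(4,2)] -> total=1
Click 2 (2,6) count=2: revealed 1 new [(2,6)] -> total=2
Click 3 (0,1) count=1: revealed 1 new [(0,1)] -> total=3
Click 4 (6,6) count=0: revealed 4 new [(5,5) (5,6) (6,5) (6,6)] -> total=7

Answer: 7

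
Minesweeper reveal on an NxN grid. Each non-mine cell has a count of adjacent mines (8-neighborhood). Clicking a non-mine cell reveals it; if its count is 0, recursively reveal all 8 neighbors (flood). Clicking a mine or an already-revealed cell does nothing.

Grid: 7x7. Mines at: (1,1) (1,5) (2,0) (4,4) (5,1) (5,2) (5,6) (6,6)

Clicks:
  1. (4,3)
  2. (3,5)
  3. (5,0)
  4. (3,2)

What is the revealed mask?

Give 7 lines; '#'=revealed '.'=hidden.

Answer: ..###..
..###..
.####..
.#####.
.###...
#......
.......

Derivation:
Click 1 (4,3) count=2: revealed 1 new [(4,3)] -> total=1
Click 2 (3,5) count=1: revealed 1 new [(3,5)] -> total=2
Click 3 (5,0) count=1: revealed 1 new [(5,0)] -> total=3
Click 4 (3,2) count=0: revealed 16 new [(0,2) (0,3) (0,4) (1,2) (1,3) (1,4) (2,1) (2,2) (2,3) (2,4) (3,1) (3,2) (3,3) (3,4) (4,1) (4,2)] -> total=19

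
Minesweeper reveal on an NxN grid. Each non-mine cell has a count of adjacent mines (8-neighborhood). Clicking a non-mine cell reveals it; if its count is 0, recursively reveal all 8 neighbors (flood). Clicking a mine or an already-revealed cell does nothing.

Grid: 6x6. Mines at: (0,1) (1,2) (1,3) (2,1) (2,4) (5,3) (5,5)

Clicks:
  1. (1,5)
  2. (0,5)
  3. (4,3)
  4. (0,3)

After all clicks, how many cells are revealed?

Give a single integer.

Answer: 6

Derivation:
Click 1 (1,5) count=1: revealed 1 new [(1,5)] -> total=1
Click 2 (0,5) count=0: revealed 3 new [(0,4) (0,5) (1,4)] -> total=4
Click 3 (4,3) count=1: revealed 1 new [(4,3)] -> total=5
Click 4 (0,3) count=2: revealed 1 new [(0,3)] -> total=6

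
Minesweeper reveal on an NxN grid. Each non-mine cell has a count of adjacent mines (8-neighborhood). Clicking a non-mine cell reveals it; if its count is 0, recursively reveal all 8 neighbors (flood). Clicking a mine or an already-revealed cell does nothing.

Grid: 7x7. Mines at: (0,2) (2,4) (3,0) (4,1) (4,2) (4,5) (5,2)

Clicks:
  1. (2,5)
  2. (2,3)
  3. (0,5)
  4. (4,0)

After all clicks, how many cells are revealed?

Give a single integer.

Answer: 14

Derivation:
Click 1 (2,5) count=1: revealed 1 new [(2,5)] -> total=1
Click 2 (2,3) count=1: revealed 1 new [(2,3)] -> total=2
Click 3 (0,5) count=0: revealed 11 new [(0,3) (0,4) (0,5) (0,6) (1,3) (1,4) (1,5) (1,6) (2,6) (3,5) (3,6)] -> total=13
Click 4 (4,0) count=2: revealed 1 new [(4,0)] -> total=14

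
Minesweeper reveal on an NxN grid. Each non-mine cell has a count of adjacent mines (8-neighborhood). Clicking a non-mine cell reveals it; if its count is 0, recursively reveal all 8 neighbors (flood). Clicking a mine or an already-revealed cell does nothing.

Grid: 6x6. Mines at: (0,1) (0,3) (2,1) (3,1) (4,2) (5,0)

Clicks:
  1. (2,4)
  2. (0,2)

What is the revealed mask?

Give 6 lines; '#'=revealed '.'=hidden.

Answer: ..#.##
..####
..####
..####
...###
...###

Derivation:
Click 1 (2,4) count=0: revealed 20 new [(0,4) (0,5) (1,2) (1,3) (1,4) (1,5) (2,2) (2,3) (2,4) (2,5) (3,2) (3,3) (3,4) (3,5) (4,3) (4,4) (4,5) (5,3) (5,4) (5,5)] -> total=20
Click 2 (0,2) count=2: revealed 1 new [(0,2)] -> total=21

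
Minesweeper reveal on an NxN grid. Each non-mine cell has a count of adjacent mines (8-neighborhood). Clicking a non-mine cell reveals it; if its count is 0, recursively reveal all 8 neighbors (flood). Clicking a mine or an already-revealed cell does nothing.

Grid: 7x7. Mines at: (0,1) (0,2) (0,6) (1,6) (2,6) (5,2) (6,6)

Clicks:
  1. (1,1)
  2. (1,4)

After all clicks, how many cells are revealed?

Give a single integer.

Answer: 40

Derivation:
Click 1 (1,1) count=2: revealed 1 new [(1,1)] -> total=1
Click 2 (1,4) count=0: revealed 39 new [(0,3) (0,4) (0,5) (1,0) (1,2) (1,3) (1,4) (1,5) (2,0) (2,1) (2,2) (2,3) (2,4) (2,5) (3,0) (3,1) (3,2) (3,3) (3,4) (3,5) (3,6) (4,0) (4,1) (4,2) (4,3) (4,4) (4,5) (4,6) (5,0) (5,1) (5,3) (5,4) (5,5) (5,6) (6,0) (6,1) (6,3) (6,4) (6,5)] -> total=40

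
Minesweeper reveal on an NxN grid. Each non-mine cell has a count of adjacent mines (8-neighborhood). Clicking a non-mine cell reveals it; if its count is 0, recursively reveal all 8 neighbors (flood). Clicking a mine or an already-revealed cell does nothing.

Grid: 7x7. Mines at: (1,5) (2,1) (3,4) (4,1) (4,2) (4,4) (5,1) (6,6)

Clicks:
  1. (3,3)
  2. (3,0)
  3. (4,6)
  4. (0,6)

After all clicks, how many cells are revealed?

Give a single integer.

Answer: 11

Derivation:
Click 1 (3,3) count=3: revealed 1 new [(3,3)] -> total=1
Click 2 (3,0) count=2: revealed 1 new [(3,0)] -> total=2
Click 3 (4,6) count=0: revealed 8 new [(2,5) (2,6) (3,5) (3,6) (4,5) (4,6) (5,5) (5,6)] -> total=10
Click 4 (0,6) count=1: revealed 1 new [(0,6)] -> total=11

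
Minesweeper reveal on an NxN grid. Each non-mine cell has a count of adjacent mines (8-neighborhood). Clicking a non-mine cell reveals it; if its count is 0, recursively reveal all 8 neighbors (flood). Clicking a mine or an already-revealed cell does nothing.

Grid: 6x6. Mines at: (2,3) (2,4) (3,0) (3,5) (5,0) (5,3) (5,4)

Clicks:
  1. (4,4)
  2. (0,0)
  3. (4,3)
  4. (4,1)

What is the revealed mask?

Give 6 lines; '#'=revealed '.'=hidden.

Answer: ######
######
###...
......
.#.##.
......

Derivation:
Click 1 (4,4) count=3: revealed 1 new [(4,4)] -> total=1
Click 2 (0,0) count=0: revealed 15 new [(0,0) (0,1) (0,2) (0,3) (0,4) (0,5) (1,0) (1,1) (1,2) (1,3) (1,4) (1,5) (2,0) (2,1) (2,2)] -> total=16
Click 3 (4,3) count=2: revealed 1 new [(4,3)] -> total=17
Click 4 (4,1) count=2: revealed 1 new [(4,1)] -> total=18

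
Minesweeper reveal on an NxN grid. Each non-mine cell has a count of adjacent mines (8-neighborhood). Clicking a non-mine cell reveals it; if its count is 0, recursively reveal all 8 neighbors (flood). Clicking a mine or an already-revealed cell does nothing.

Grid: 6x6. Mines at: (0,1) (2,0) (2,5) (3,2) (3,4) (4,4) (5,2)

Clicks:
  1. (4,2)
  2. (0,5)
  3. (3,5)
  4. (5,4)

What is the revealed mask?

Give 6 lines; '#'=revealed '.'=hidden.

Click 1 (4,2) count=2: revealed 1 new [(4,2)] -> total=1
Click 2 (0,5) count=0: revealed 11 new [(0,2) (0,3) (0,4) (0,5) (1,2) (1,3) (1,4) (1,5) (2,2) (2,3) (2,4)] -> total=12
Click 3 (3,5) count=3: revealed 1 new [(3,5)] -> total=13
Click 4 (5,4) count=1: revealed 1 new [(5,4)] -> total=14

Answer: ..####
..####
..###.
.....#
..#...
....#.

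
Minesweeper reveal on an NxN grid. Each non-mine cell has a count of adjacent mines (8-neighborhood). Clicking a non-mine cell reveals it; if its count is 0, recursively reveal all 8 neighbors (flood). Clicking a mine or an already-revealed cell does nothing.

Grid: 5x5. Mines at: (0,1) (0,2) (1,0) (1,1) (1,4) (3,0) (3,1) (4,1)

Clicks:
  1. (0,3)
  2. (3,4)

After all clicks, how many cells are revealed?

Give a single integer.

Answer: 10

Derivation:
Click 1 (0,3) count=2: revealed 1 new [(0,3)] -> total=1
Click 2 (3,4) count=0: revealed 9 new [(2,2) (2,3) (2,4) (3,2) (3,3) (3,4) (4,2) (4,3) (4,4)] -> total=10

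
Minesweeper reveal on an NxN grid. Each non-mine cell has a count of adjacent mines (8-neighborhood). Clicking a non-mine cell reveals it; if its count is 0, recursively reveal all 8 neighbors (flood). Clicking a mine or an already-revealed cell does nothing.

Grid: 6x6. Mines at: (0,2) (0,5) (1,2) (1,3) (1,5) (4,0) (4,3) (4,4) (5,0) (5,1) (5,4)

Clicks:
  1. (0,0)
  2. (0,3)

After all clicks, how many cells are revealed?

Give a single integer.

Answer: 9

Derivation:
Click 1 (0,0) count=0: revealed 8 new [(0,0) (0,1) (1,0) (1,1) (2,0) (2,1) (3,0) (3,1)] -> total=8
Click 2 (0,3) count=3: revealed 1 new [(0,3)] -> total=9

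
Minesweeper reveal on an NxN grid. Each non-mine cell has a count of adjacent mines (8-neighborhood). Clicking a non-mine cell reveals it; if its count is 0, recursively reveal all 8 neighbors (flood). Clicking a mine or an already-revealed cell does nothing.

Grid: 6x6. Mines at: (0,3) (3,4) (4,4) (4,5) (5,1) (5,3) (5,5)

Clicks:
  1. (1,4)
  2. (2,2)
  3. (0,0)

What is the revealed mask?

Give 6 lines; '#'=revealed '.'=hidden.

Click 1 (1,4) count=1: revealed 1 new [(1,4)] -> total=1
Click 2 (2,2) count=0: revealed 19 new [(0,0) (0,1) (0,2) (1,0) (1,1) (1,2) (1,3) (2,0) (2,1) (2,2) (2,3) (3,0) (3,1) (3,2) (3,3) (4,0) (4,1) (4,2) (4,3)] -> total=20
Click 3 (0,0) count=0: revealed 0 new [(none)] -> total=20

Answer: ###...
#####.
####..
####..
####..
......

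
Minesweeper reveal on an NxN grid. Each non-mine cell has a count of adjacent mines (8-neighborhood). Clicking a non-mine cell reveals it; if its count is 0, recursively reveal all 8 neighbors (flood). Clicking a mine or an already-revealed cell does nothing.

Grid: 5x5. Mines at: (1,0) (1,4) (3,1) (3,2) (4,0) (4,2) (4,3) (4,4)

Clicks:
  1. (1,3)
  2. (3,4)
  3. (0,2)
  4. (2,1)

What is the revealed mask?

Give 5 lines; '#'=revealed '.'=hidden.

Click 1 (1,3) count=1: revealed 1 new [(1,3)] -> total=1
Click 2 (3,4) count=2: revealed 1 new [(3,4)] -> total=2
Click 3 (0,2) count=0: revealed 8 new [(0,1) (0,2) (0,3) (1,1) (1,2) (2,1) (2,2) (2,3)] -> total=10
Click 4 (2,1) count=3: revealed 0 new [(none)] -> total=10

Answer: .###.
.###.
.###.
....#
.....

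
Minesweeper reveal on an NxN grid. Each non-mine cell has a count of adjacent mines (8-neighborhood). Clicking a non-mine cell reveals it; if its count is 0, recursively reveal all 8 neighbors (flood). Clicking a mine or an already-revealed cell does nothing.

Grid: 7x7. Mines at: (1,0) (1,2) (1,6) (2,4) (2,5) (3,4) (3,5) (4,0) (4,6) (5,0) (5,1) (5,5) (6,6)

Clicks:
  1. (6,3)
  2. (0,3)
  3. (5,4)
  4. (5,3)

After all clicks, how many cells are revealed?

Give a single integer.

Answer: 10

Derivation:
Click 1 (6,3) count=0: revealed 9 new [(4,2) (4,3) (4,4) (5,2) (5,3) (5,4) (6,2) (6,3) (6,4)] -> total=9
Click 2 (0,3) count=1: revealed 1 new [(0,3)] -> total=10
Click 3 (5,4) count=1: revealed 0 new [(none)] -> total=10
Click 4 (5,3) count=0: revealed 0 new [(none)] -> total=10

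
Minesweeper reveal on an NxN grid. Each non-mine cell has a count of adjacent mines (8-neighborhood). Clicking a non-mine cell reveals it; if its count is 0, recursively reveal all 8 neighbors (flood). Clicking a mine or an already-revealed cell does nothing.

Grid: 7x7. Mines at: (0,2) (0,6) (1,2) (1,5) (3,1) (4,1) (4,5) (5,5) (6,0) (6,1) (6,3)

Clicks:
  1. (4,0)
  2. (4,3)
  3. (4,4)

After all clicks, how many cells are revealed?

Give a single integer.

Answer: 13

Derivation:
Click 1 (4,0) count=2: revealed 1 new [(4,0)] -> total=1
Click 2 (4,3) count=0: revealed 12 new [(2,2) (2,3) (2,4) (3,2) (3,3) (3,4) (4,2) (4,3) (4,4) (5,2) (5,3) (5,4)] -> total=13
Click 3 (4,4) count=2: revealed 0 new [(none)] -> total=13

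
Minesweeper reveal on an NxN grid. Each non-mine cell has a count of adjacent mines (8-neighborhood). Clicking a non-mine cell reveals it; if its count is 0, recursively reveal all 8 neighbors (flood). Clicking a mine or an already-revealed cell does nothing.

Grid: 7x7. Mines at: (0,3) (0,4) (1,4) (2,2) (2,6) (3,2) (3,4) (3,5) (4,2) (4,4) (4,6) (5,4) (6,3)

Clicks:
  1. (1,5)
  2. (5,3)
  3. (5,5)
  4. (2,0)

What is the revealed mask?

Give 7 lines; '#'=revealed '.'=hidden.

Answer: ###....
###..#.
##.....
##.....
##.....
####.#.
###....

Derivation:
Click 1 (1,5) count=3: revealed 1 new [(1,5)] -> total=1
Click 2 (5,3) count=4: revealed 1 new [(5,3)] -> total=2
Click 3 (5,5) count=3: revealed 1 new [(5,5)] -> total=3
Click 4 (2,0) count=0: revealed 18 new [(0,0) (0,1) (0,2) (1,0) (1,1) (1,2) (2,0) (2,1) (3,0) (3,1) (4,0) (4,1) (5,0) (5,1) (5,2) (6,0) (6,1) (6,2)] -> total=21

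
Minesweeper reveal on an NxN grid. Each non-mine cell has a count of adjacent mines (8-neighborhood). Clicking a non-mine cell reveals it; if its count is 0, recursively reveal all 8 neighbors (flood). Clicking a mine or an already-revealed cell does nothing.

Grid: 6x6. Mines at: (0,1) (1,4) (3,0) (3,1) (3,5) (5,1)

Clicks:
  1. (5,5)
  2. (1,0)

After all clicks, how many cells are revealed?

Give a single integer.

Click 1 (5,5) count=0: revealed 14 new [(2,2) (2,3) (2,4) (3,2) (3,3) (3,4) (4,2) (4,3) (4,4) (4,5) (5,2) (5,3) (5,4) (5,5)] -> total=14
Click 2 (1,0) count=1: revealed 1 new [(1,0)] -> total=15

Answer: 15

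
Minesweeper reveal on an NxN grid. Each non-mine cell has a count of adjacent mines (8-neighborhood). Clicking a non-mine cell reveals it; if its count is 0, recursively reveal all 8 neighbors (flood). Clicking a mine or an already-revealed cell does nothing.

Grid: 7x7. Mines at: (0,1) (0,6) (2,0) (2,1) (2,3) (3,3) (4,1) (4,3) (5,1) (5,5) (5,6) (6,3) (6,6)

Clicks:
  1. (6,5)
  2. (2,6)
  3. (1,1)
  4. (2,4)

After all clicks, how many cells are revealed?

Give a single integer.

Click 1 (6,5) count=3: revealed 1 new [(6,5)] -> total=1
Click 2 (2,6) count=0: revealed 12 new [(1,4) (1,5) (1,6) (2,4) (2,5) (2,6) (3,4) (3,5) (3,6) (4,4) (4,5) (4,6)] -> total=13
Click 3 (1,1) count=3: revealed 1 new [(1,1)] -> total=14
Click 4 (2,4) count=2: revealed 0 new [(none)] -> total=14

Answer: 14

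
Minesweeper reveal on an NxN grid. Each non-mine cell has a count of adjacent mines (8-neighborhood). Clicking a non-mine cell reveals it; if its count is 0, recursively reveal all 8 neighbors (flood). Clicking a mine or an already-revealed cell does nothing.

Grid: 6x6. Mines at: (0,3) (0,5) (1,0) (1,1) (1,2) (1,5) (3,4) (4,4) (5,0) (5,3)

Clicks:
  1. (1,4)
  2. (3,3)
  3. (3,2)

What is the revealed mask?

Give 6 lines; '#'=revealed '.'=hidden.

Answer: ......
....#.
####..
####..
####..
......

Derivation:
Click 1 (1,4) count=3: revealed 1 new [(1,4)] -> total=1
Click 2 (3,3) count=2: revealed 1 new [(3,3)] -> total=2
Click 3 (3,2) count=0: revealed 11 new [(2,0) (2,1) (2,2) (2,3) (3,0) (3,1) (3,2) (4,0) (4,1) (4,2) (4,3)] -> total=13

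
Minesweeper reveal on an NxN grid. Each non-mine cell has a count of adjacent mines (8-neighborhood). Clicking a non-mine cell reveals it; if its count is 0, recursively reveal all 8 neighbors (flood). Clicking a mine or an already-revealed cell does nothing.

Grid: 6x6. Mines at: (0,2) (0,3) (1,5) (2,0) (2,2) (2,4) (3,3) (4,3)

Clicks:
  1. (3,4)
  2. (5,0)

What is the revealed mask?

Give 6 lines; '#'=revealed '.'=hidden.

Answer: ......
......
......
###.#.
###...
###...

Derivation:
Click 1 (3,4) count=3: revealed 1 new [(3,4)] -> total=1
Click 2 (5,0) count=0: revealed 9 new [(3,0) (3,1) (3,2) (4,0) (4,1) (4,2) (5,0) (5,1) (5,2)] -> total=10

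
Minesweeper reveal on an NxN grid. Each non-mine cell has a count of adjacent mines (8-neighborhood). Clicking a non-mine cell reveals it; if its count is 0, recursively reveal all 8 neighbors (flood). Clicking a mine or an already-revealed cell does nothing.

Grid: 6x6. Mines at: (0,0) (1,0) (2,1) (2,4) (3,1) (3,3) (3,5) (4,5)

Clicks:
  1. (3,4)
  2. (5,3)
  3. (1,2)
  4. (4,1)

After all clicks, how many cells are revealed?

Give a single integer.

Answer: 12

Derivation:
Click 1 (3,4) count=4: revealed 1 new [(3,4)] -> total=1
Click 2 (5,3) count=0: revealed 10 new [(4,0) (4,1) (4,2) (4,3) (4,4) (5,0) (5,1) (5,2) (5,3) (5,4)] -> total=11
Click 3 (1,2) count=1: revealed 1 new [(1,2)] -> total=12
Click 4 (4,1) count=1: revealed 0 new [(none)] -> total=12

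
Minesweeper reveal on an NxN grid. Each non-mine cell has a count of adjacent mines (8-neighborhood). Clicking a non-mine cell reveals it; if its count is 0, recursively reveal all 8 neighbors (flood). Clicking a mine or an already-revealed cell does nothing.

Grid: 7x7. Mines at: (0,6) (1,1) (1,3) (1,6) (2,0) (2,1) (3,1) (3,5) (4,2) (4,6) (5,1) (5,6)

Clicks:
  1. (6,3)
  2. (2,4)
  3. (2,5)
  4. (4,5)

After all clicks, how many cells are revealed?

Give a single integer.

Click 1 (6,3) count=0: revealed 11 new [(4,3) (4,4) (4,5) (5,2) (5,3) (5,4) (5,5) (6,2) (6,3) (6,4) (6,5)] -> total=11
Click 2 (2,4) count=2: revealed 1 new [(2,4)] -> total=12
Click 3 (2,5) count=2: revealed 1 new [(2,5)] -> total=13
Click 4 (4,5) count=3: revealed 0 new [(none)] -> total=13

Answer: 13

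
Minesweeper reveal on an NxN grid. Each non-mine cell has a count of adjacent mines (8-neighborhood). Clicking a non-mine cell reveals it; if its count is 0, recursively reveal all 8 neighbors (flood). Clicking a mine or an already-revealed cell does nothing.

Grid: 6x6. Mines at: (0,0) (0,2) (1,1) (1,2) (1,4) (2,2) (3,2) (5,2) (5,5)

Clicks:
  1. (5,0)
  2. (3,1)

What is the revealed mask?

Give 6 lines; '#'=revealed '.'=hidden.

Answer: ......
......
##....
##....
##....
##....

Derivation:
Click 1 (5,0) count=0: revealed 8 new [(2,0) (2,1) (3,0) (3,1) (4,0) (4,1) (5,0) (5,1)] -> total=8
Click 2 (3,1) count=2: revealed 0 new [(none)] -> total=8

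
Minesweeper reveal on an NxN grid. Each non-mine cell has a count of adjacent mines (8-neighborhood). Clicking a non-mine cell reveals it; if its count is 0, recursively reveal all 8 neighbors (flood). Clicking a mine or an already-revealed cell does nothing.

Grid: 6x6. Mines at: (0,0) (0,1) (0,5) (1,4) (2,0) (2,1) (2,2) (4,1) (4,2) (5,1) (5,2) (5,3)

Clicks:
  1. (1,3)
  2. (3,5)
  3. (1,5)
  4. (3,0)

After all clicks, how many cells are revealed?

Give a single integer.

Click 1 (1,3) count=2: revealed 1 new [(1,3)] -> total=1
Click 2 (3,5) count=0: revealed 11 new [(2,3) (2,4) (2,5) (3,3) (3,4) (3,5) (4,3) (4,4) (4,5) (5,4) (5,5)] -> total=12
Click 3 (1,5) count=2: revealed 1 new [(1,5)] -> total=13
Click 4 (3,0) count=3: revealed 1 new [(3,0)] -> total=14

Answer: 14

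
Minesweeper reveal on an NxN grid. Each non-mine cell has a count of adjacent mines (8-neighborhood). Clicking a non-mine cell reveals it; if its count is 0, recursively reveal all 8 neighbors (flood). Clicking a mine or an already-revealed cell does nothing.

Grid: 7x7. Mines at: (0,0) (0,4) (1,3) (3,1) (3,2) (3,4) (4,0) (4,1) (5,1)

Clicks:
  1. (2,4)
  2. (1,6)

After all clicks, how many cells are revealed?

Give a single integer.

Answer: 24

Derivation:
Click 1 (2,4) count=2: revealed 1 new [(2,4)] -> total=1
Click 2 (1,6) count=0: revealed 23 new [(0,5) (0,6) (1,5) (1,6) (2,5) (2,6) (3,5) (3,6) (4,2) (4,3) (4,4) (4,5) (4,6) (5,2) (5,3) (5,4) (5,5) (5,6) (6,2) (6,3) (6,4) (6,5) (6,6)] -> total=24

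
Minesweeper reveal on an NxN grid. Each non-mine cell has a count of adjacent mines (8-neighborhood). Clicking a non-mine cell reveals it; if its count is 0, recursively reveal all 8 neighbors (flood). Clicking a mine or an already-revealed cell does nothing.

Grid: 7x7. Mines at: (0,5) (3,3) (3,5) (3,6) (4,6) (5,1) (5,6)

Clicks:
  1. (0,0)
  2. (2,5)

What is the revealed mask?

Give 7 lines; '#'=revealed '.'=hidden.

Answer: #####..
#####..
######.
###....
###....
.......
.......

Derivation:
Click 1 (0,0) count=0: revealed 21 new [(0,0) (0,1) (0,2) (0,3) (0,4) (1,0) (1,1) (1,2) (1,3) (1,4) (2,0) (2,1) (2,2) (2,3) (2,4) (3,0) (3,1) (3,2) (4,0) (4,1) (4,2)] -> total=21
Click 2 (2,5) count=2: revealed 1 new [(2,5)] -> total=22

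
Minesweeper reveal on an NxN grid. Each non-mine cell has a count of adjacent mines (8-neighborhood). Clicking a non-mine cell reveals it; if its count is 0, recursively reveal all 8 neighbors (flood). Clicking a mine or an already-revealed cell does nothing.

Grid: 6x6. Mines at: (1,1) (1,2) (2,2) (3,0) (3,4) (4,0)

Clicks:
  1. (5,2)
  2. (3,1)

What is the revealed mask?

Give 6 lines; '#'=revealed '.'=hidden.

Answer: ......
......
......
.###..
.#####
.#####

Derivation:
Click 1 (5,2) count=0: revealed 13 new [(3,1) (3,2) (3,3) (4,1) (4,2) (4,3) (4,4) (4,5) (5,1) (5,2) (5,3) (5,4) (5,5)] -> total=13
Click 2 (3,1) count=3: revealed 0 new [(none)] -> total=13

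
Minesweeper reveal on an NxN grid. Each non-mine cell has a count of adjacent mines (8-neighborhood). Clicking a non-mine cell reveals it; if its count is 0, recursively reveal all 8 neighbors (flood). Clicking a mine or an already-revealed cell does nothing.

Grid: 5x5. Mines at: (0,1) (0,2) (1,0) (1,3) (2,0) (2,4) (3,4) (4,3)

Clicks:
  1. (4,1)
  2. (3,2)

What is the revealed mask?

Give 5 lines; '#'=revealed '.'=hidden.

Click 1 (4,1) count=0: revealed 6 new [(3,0) (3,1) (3,2) (4,0) (4,1) (4,2)] -> total=6
Click 2 (3,2) count=1: revealed 0 new [(none)] -> total=6

Answer: .....
.....
.....
###..
###..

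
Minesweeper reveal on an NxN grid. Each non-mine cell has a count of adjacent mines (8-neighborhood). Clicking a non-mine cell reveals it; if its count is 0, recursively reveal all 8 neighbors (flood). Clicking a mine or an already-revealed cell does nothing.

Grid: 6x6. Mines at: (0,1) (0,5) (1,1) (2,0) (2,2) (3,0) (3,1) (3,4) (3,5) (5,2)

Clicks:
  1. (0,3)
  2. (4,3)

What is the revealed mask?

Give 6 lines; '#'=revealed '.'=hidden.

Click 1 (0,3) count=0: revealed 6 new [(0,2) (0,3) (0,4) (1,2) (1,3) (1,4)] -> total=6
Click 2 (4,3) count=2: revealed 1 new [(4,3)] -> total=7

Answer: ..###.
..###.
......
......
...#..
......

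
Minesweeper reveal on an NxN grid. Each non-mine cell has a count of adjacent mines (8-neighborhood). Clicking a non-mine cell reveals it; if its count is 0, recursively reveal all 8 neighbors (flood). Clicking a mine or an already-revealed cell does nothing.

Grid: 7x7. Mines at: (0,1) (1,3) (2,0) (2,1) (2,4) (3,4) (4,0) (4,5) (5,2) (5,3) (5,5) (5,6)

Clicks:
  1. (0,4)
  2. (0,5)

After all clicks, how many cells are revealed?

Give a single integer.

Click 1 (0,4) count=1: revealed 1 new [(0,4)] -> total=1
Click 2 (0,5) count=0: revealed 9 new [(0,5) (0,6) (1,4) (1,5) (1,6) (2,5) (2,6) (3,5) (3,6)] -> total=10

Answer: 10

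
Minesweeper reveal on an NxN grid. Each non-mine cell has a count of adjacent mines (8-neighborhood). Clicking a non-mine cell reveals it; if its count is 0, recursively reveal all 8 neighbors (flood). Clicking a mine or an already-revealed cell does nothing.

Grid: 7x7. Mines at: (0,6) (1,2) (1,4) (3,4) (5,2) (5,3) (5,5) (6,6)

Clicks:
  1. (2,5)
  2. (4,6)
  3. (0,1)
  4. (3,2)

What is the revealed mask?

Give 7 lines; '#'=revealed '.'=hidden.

Answer: ##.....
##.....
####.#.
####...
####..#
##.....
##.....

Derivation:
Click 1 (2,5) count=2: revealed 1 new [(2,5)] -> total=1
Click 2 (4,6) count=1: revealed 1 new [(4,6)] -> total=2
Click 3 (0,1) count=1: revealed 1 new [(0,1)] -> total=3
Click 4 (3,2) count=0: revealed 19 new [(0,0) (1,0) (1,1) (2,0) (2,1) (2,2) (2,3) (3,0) (3,1) (3,2) (3,3) (4,0) (4,1) (4,2) (4,3) (5,0) (5,1) (6,0) (6,1)] -> total=22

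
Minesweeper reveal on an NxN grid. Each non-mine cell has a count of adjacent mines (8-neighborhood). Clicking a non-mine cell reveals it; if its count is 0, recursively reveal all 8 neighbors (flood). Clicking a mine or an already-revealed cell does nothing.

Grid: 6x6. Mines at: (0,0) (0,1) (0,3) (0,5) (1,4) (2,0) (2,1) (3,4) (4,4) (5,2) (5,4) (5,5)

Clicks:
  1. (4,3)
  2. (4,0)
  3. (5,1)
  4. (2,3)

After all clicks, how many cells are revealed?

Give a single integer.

Answer: 8

Derivation:
Click 1 (4,3) count=4: revealed 1 new [(4,3)] -> total=1
Click 2 (4,0) count=0: revealed 6 new [(3,0) (3,1) (4,0) (4,1) (5,0) (5,1)] -> total=7
Click 3 (5,1) count=1: revealed 0 new [(none)] -> total=7
Click 4 (2,3) count=2: revealed 1 new [(2,3)] -> total=8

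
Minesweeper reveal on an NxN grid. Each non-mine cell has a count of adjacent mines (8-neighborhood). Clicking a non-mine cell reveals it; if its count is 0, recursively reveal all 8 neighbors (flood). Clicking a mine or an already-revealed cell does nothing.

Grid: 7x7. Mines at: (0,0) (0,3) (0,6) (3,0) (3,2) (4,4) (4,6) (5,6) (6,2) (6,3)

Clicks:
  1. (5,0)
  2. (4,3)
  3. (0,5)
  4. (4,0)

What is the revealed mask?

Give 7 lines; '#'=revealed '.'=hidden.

Click 1 (5,0) count=0: revealed 6 new [(4,0) (4,1) (5,0) (5,1) (6,0) (6,1)] -> total=6
Click 2 (4,3) count=2: revealed 1 new [(4,3)] -> total=7
Click 3 (0,5) count=1: revealed 1 new [(0,5)] -> total=8
Click 4 (4,0) count=1: revealed 0 new [(none)] -> total=8

Answer: .....#.
.......
.......
.......
##.#...
##.....
##.....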